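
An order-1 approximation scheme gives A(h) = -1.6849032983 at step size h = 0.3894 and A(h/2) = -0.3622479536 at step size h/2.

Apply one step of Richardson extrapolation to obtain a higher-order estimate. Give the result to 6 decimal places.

Order 1 gives 2^r = 2 and 2^r − 1 = 1.
Weighted: (-0.7244959072) − (-1.6849032983) = 0.9604073911
Extrapolated: 0.9604073911 / 1 = 0.9604073911
Shift from A(h/2): +1.3226553447.

0.960407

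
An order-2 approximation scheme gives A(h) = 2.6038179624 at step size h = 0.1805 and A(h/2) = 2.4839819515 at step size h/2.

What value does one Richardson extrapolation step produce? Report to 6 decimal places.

2.444037

r = 2, so 2^r = 4.
4·2.4839819515 = 9.9359278060; 9.9359278060 − 2.6038179624 = 7.3321098436
Extrapolated: 7.3321098436 / 3 = 2.4440366145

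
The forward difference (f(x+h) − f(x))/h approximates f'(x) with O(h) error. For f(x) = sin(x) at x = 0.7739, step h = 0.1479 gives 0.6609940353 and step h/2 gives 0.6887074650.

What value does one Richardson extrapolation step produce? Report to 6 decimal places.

0.716421

Method order is 1; weight 2^1 = 2.
2·0.6887074650 − 0.6609940353 = 0.7164208947
Denominator 2 − 1 = 1.
(2·0.6887074650 − 0.6609940353)/(2 − 1) = 0.7164208947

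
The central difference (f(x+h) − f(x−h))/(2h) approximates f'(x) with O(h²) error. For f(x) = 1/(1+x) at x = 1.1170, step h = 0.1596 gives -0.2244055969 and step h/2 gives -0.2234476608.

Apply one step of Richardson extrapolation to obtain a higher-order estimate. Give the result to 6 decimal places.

The method has order 2: 2^2 = 4.
Numerator 4×A(h/2) − A(h) = 4×(-0.2234476608) − (-0.2244055969) = -0.6693850463
(-0.6693850463) ÷ 3 = -0.2231283488
Shift from A(h/2): +0.0003193120.

-0.223128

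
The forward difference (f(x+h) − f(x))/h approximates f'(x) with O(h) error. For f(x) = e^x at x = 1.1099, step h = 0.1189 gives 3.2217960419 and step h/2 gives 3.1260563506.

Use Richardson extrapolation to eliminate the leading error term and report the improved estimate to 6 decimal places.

3.030317

Order 1 gives 2^r = 2 and 2^r − 1 = 1.
2 × 3.1260563506 = 6.2521127012; subtract 3.2217960419 → 3.0303166593
Extrapolated: 3.0303166593 / 1 = 3.0303166593
Gap between inputs: 9.574e-02; correction applied: −0.0957396913.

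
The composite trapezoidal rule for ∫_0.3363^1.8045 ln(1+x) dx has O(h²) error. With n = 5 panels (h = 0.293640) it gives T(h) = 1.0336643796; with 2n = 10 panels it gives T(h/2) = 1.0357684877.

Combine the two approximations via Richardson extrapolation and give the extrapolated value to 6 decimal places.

Error is O(h^2); halving h shrinks it by 2^2 = 4.
2^2·A(h/2) = 4.1430739508; minus A(h) gives 3.1094095712.
Denominator 4 − 1 = 3.
R = 3.1094095712/3 = 1.0364698571

1.036470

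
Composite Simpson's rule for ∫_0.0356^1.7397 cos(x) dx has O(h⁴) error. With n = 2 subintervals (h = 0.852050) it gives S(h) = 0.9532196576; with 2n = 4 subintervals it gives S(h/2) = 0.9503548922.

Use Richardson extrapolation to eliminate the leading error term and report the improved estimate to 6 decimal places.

0.950164

Leading term ∝ h^4; use weight 16 = 2^4.
Top: 16(0.9503548922) − (0.9532196576) = 14.2524586176
Divide by 2^4 − 1 = 15.
Result: 0.9501639078
Correction |R − A(h/2)| = 1.910e-04; gap |A(h/2) − A(h)| = 2.865e-03.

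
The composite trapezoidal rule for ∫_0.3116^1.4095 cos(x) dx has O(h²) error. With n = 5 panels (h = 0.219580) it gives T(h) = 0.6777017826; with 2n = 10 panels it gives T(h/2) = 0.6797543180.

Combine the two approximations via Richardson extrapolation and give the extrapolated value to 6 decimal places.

0.680438

With r = 2 the leading error scales as h^2, so the weight is 2^2 = 4.
2^2·A(h/2) = 2.7190172720; minus A(h) gives 2.0413154894.
R = 2.0413154894/3 = 0.6804384965
Shift from A(h/2): +0.0006841785.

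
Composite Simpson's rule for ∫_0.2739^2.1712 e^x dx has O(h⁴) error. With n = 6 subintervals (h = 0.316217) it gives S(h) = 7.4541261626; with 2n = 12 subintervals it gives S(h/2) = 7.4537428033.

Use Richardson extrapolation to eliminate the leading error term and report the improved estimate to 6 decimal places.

7.453717

Method order is 4; weight 2^4 = 16.
16×7.4537428033 − 7.4541261626 = 111.8057586902
Divide by 2^4 − 1 = 15.
Result: 7.4537172460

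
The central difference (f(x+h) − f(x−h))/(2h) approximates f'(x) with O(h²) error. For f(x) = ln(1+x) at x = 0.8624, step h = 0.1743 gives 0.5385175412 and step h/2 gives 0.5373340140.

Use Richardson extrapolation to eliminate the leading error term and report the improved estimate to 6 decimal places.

0.536940

r = 2, so 2^r = 4.
4·0.5373340140 − 0.5385175412 = 1.6108185148
Divide by 2^2 − 1 = 3.
1.6108185148 ÷ 3 = 0.5369395049
Gap between inputs: 1.184e-03; correction applied: −0.0003945091.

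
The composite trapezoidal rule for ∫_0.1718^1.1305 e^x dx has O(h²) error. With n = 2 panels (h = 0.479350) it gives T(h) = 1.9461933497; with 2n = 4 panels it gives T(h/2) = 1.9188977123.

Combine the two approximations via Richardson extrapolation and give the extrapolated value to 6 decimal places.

1.909799

Order 2 gives 2^r = 4 and 2^r − 1 = 3.
4·1.9188977123 − 1.9461933497 = 5.7293974995
Denominator 4 − 1 = 3.
(4·1.9188977123 − 1.9461933497)/(4 − 1) = 1.9097991665
Correction |R − A(h/2)| = 9.099e-03; gap |A(h/2) − A(h)| = 2.730e-02.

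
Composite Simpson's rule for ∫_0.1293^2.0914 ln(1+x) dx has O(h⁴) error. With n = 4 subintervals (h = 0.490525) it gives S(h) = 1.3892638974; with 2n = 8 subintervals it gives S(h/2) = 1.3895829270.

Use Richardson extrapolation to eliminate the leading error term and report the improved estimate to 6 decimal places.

1.389604

Error is O(h^4); halving h shrinks it by 2^4 = 16.
Weighted: 22.2333268320 − 1.3892638974 = 20.8440629346
Denominator 16 − 1 = 15.
Extrapolated: 20.8440629346 / 15 = 1.3896041956
Shift from A(h/2): +0.0000212686.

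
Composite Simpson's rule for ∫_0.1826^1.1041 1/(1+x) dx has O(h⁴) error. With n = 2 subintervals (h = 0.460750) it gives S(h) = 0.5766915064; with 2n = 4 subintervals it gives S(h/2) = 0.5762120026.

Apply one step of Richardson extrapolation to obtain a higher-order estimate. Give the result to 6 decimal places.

0.576180

Leading term ∝ h^4; use weight 16 = 2^4.
A(h/2) − A(h) = 0.5762120026 − 0.5766915064 = -0.0004795038
Correction (A(h/2) − A(h))/(16 − 1) = (-0.0004795038)/15 = -0.0000319669
R = A(h/2) + (A(h/2) − A(h))/15 = 0.5762120026 − 0.0000319669 = 0.5761800357
Correction |R − A(h/2)| = 3.197e-05; gap |A(h/2) − A(h)| = 4.795e-04.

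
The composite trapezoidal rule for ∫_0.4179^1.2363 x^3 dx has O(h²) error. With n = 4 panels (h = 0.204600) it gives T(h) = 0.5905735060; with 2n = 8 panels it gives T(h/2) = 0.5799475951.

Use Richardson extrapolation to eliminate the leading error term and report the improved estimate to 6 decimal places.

0.576406

r = 2: numerator weight 4, denominator 3.
4 × 0.5799475951 − 0.5905735060 = 1.7292168744
Divide by 2^2 − 1 = 3.
So the Richardson estimate is 0.5764056248.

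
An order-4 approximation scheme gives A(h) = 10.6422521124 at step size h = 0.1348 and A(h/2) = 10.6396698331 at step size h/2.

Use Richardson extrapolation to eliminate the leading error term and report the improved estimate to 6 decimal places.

Method order is 4; weight 2^4 = 16.
16 × 10.6396698331 = 170.2347173296; 170.2347173296 − 10.6422521124 = 159.5924652172
Denominator 16 − 1 = 15.
So the Richardson estimate is 10.6394976811.
Gap between inputs: 2.582e-03; correction applied: −0.0001721520.

10.639498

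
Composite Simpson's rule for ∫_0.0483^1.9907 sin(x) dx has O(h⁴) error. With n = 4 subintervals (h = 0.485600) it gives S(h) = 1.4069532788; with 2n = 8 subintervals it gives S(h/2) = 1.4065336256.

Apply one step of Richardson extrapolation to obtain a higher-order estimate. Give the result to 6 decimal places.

1.406506

Error is O(h^4); halving h shrinks it by 2^4 = 16.
Top: 16(1.4065336256) − (1.4069532788) = 21.0975847308
21.0975847308 ÷ 15 = 1.4065056487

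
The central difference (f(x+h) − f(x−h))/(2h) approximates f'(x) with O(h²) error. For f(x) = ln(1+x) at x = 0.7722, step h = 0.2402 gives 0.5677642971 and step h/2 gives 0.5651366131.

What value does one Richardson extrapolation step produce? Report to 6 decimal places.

0.564261

The method has order 2: 2^2 = 4.
4*0.5651366131 − 0.5677642971 = 1.6927821553
Denominator 4 − 1 = 3.
1.6927821553 ÷ 3 = 0.5642607184
Correction |R − A(h/2)| = 8.759e-04; gap |A(h/2) − A(h)| = 2.628e-03.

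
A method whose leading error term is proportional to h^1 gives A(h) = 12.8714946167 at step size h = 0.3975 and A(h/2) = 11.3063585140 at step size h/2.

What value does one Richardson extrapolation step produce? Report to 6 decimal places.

Order 1 gives 2^r = 2 and 2^r − 1 = 1.
2*11.3063585140 = 22.6127170280; subtract 12.8714946167 → 9.7412224113
Denominator 2 − 1 = 1.
So the Richardson estimate is 9.7412224113.

9.741222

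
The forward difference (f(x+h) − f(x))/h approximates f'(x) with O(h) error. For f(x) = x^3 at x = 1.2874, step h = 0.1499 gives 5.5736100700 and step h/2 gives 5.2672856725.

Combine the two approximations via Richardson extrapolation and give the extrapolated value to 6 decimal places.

4.960961

Order 1 gives 2^r = 2 and 2^r − 1 = 1.
Numerator 2*A(h/2) − A(h) = 2*5.2672856725 − 5.5736100700 = 4.9609612750
Divide by 2^1 − 1 = 1.
R = 4.9609612750/1 = 4.9609612750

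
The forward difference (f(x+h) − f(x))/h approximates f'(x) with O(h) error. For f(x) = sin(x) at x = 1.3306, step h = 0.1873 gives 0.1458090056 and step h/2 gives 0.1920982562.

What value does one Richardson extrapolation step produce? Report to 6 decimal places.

0.238388

Method order is 1; weight 2^1 = 2.
Weighted: 0.3841965124 − 0.1458090056 = 0.2383875068
Denominator 2 − 1 = 1.
So the Richardson estimate is 0.2383875068.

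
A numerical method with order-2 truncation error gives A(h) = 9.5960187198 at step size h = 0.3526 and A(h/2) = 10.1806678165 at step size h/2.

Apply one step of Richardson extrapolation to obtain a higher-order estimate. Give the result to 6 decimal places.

10.375551

Order 2 gives 2^r = 4 and 2^r − 1 = 3.
A(h/2) − A(h) = 10.1806678165 − 9.5960187198 = 0.5846490967
Divide by 2^2 − 1 = 3: 0.5846490967/3 = 0.1948830322
R = 10.1806678165 + 0.1948830322 = 10.3755508487
Shift from A(h/2): +0.1948830322.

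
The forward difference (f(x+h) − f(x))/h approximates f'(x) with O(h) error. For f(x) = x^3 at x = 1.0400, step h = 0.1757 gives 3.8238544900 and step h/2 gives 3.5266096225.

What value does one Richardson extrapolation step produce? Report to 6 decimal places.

3.229365

The method has order 1: 2^1 = 2.
Numerator 2×A(h/2) − A(h) = 2×3.5266096225 − 3.8238544900 = 3.2293647550
R = 3.2293647550/1 = 3.2293647550
Correction |R − A(h/2)| = 2.972e-01; gap |A(h/2) − A(h)| = 2.972e-01.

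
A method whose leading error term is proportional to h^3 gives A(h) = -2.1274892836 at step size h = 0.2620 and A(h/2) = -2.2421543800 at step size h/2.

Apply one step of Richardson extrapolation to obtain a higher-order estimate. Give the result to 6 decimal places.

The method has order 3: 2^3 = 8.
Weighted: (-17.9372350400) − (-2.1274892836) = -15.8097457564
R = (-15.8097457564)/7 = -2.2585351081

-2.258535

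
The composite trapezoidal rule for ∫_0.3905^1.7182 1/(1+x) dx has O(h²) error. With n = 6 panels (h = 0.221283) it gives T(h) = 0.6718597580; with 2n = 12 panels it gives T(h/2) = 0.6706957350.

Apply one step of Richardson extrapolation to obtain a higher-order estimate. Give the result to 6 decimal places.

0.670308

r = 2, so 2^r = 4.
A(h/2) − A(h) = 0.6706957350 − 0.6718597580 = -0.0011640230
Correction (A(h/2) − A(h))/(4 − 1) = (-0.0011640230)/3 = -0.0003880077
R = A(h/2) + (A(h/2) − A(h))/3 = 0.6706957350 − 0.0003880077 = 0.6703077273
Correction |R − A(h/2)| = 3.880e-04; gap |A(h/2) − A(h)| = 1.164e-03.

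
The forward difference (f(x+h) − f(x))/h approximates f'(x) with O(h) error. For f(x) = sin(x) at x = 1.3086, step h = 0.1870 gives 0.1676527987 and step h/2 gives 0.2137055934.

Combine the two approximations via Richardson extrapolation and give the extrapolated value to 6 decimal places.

Leading term ∝ h^1; use weight 2 = 2^1.
2×0.2137055934 = 0.4274111868; subtract 0.1676527987 → 0.2597583881
0.2597583881 ÷ 1 = 0.2597583881

0.259758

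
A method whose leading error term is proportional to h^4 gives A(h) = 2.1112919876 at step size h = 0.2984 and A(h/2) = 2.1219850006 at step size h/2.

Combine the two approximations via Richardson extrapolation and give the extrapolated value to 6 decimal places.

Method order is 4; weight 2^4 = 16.
Weighted: 33.9517600096 − 2.1112919876 = 31.8404680220
(16·2.1219850006 − 2.1112919876)/(16 − 1) = 2.1226978681

2.122698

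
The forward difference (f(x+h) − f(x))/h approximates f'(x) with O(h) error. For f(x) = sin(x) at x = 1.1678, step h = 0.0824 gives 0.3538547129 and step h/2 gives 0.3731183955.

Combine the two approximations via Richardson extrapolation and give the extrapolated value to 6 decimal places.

0.392382

With r = 1 the leading error scales as h^1, so the weight is 2^1 = 2.
2×0.3731183955 = 0.7462367910; 0.7462367910 − 0.3538547129 = 0.3923820781
Extrapolated: 0.3923820781 / 1 = 0.3923820781
Gap between inputs: 1.926e-02; correction applied: +0.0192636826.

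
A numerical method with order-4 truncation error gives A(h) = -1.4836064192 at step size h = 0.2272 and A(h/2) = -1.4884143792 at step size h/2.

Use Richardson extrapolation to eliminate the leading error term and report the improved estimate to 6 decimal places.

-1.488735

Leading term ∝ h^4; use weight 16 = 2^4.
Difference of the inputs: -1.4884143792 − (-1.4836064192) = -0.0048079600
Correction (A(h/2) − A(h))/(16 − 1) = (-0.0048079600)/15 = -0.0003205307
R = -1.4884143792 − 0.0003205307 = -1.4887349099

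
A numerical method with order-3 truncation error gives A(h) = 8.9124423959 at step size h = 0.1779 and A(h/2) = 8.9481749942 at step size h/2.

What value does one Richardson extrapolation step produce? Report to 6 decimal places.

Order 3 gives 2^r = 8 and 2^r − 1 = 7.
Numerator 8 × A(h/2) − A(h) = 8 × 8.9481749942 − 8.9124423959 = 62.6729575577
Divide by 2^3 − 1 = 7.
R = 62.6729575577/7 = 8.9532796511
Correction |R − A(h/2)| = 5.105e-03; gap |A(h/2) − A(h)| = 3.573e-02.

8.953280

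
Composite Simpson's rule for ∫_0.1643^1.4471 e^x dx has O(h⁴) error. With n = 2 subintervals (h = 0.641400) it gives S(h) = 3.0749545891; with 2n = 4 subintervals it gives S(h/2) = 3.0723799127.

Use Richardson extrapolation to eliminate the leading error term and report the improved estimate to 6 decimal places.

3.072208

Error is O(h^4); halving h shrinks it by 2^4 = 16.
A(h/2) − A(h) = 3.0723799127 − 3.0749545891 = -0.0025746764
Divide by 2^4 − 1 = 15: (-0.0025746764)/15 = -0.0001716451
R = A(h/2) + (A(h/2) − A(h))/15 = 3.0723799127 − 0.0001716451 = 3.0722082676
Correction |R − A(h/2)| = 1.716e-04; gap |A(h/2) − A(h)| = 2.575e-03.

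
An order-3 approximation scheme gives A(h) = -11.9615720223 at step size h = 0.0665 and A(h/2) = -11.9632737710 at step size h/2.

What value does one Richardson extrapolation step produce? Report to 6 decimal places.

The method has order 3: 2^3 = 8.
2^3 × A(h/2) = -95.7061901680; minus A(h) gives -83.7446181457.
Denominator 8 − 1 = 7.
So the Richardson estimate is -11.9635168780.

-11.963517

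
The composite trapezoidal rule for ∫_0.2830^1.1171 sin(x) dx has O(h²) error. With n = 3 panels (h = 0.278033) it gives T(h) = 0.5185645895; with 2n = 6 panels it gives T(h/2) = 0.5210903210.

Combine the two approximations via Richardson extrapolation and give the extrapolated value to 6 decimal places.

Leading term ∝ h^2; use weight 4 = 2^2.
Top: 4(0.5210903210) − (0.5185645895) = 1.5657966945
Denominator 4 − 1 = 3.
Result: 0.5219322315
Correction |R − A(h/2)| = 8.419e-04; gap |A(h/2) − A(h)| = 2.526e-03.

0.521932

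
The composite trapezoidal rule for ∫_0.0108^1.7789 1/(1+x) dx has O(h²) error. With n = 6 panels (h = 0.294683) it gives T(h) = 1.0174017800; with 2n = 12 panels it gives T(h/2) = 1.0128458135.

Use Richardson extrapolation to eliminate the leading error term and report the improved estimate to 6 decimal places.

r = 2: numerator weight 4, denominator 3.
4 × 1.0128458135 = 4.0513832540; subtract 1.0174017800 → 3.0339814740
R = 3.0339814740/3 = 1.0113271580
Shift from A(h/2): −0.0015186555.

1.011327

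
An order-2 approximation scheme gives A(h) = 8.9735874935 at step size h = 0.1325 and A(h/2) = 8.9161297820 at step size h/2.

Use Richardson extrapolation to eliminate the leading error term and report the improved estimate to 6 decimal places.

8.896977

Method order is 2; weight 2^2 = 4.
Numerator 4×A(h/2) − A(h) = 4×8.9161297820 − 8.9735874935 = 26.6909316345
Divide by 2^2 − 1 = 3.
26.6909316345 ÷ 3 = 8.8969772115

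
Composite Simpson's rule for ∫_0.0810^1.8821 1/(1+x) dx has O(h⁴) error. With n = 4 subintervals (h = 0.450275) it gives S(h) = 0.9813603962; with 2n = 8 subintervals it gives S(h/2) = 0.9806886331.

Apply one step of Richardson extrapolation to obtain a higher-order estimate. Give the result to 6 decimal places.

0.980644

r = 4: numerator weight 16, denominator 15.
Numerator 16*A(h/2) − A(h) = 16*0.9806886331 − 0.9813603962 = 14.7096577334
14.7096577334 ÷ 15 = 0.9806438489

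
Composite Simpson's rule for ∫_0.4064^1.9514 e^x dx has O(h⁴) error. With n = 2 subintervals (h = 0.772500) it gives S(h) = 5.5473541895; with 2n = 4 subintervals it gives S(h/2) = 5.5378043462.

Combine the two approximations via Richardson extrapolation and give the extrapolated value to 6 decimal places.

Order 4 gives 2^r = 16 and 2^r − 1 = 15.
A(h/2) − A(h) = 5.5378043462 − 5.5473541895 = -0.0095498433
Divide by 2^4 − 1 = 15: (-0.0095498433)/15 = -0.0006366562
R = 5.5378043462 − 0.0006366562 = 5.5371676900

5.537168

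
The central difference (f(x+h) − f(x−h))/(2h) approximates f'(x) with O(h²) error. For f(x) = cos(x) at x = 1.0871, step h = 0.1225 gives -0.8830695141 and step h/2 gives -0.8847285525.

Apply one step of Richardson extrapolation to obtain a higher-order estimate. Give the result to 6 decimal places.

Error is O(h^2); halving h shrinks it by 2^2 = 4.
A(h/2) − A(h) = -0.8847285525 − (-0.8830695141) = -0.0016590384
Divide by 2^2 − 1 = 3: (-0.0016590384)/3 = -0.0005530128
R = A(h/2) + (A(h/2) − A(h))/3 = -0.8847285525 − 0.0005530128 = -0.8852815653

-0.885282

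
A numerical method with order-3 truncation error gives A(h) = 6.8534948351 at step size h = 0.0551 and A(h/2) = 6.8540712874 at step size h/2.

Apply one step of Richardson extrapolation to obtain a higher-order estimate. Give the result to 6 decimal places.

6.854154

Error is O(h^3); halving h shrinks it by 2^3 = 8.
8·6.8540712874 = 54.8325702992; subtract 6.8534948351 → 47.9790754641
(8·6.8540712874 − 6.8534948351)/(8 − 1) = 6.8541536377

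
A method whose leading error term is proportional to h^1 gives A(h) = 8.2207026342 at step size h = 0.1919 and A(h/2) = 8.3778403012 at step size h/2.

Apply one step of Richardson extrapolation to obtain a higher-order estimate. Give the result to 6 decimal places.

Leading term ∝ h^1; use weight 2 = 2^1.
Top: 2(8.3778403012) − (8.2207026342) = 8.5349779682
Divide by 2^1 − 1 = 1.
(2·8.3778403012 − 8.2207026342)/(2 − 1) = 8.5349779682
Gap between inputs: 1.571e-01; correction applied: +0.1571376670.

8.534978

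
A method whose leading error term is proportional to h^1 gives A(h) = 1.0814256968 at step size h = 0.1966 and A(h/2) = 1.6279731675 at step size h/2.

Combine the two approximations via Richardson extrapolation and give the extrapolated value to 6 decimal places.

2.174521

Leading term ∝ h^1; use weight 2 = 2^1.
Difference of the inputs: 1.6279731675 − 1.0814256968 = 0.5465474707
Correction (A(h/2) − A(h))/(2 − 1) = 0.5465474707/1 = 0.5465474707
R = A(h/2) + (A(h/2) − A(h))/1 = 1.6279731675 + 0.5465474707 = 2.1745206382
Shift from A(h/2): +0.5465474707.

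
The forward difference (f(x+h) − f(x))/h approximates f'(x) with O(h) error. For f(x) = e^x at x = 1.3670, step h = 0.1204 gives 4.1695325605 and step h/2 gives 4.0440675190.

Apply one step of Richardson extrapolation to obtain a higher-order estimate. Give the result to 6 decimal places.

r = 1, so 2^r = 2.
Top: 2(4.0440675190) − (4.1695325605) = 3.9186024775
(2 × 4.0440675190 − 4.1695325605)/(2 − 1) = 3.9186024775
Correction |R − A(h/2)| = 1.255e-01; gap |A(h/2) − A(h)| = 1.255e-01.

3.918602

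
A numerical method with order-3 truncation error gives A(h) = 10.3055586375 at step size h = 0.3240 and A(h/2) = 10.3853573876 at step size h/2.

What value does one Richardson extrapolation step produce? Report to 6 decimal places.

10.396757

Leading term ∝ h^3; use weight 8 = 2^3.
Top: 8(10.3853573876) − (10.3055586375) = 72.7773004633
Extrapolated: 72.7773004633 / 7 = 10.3967572090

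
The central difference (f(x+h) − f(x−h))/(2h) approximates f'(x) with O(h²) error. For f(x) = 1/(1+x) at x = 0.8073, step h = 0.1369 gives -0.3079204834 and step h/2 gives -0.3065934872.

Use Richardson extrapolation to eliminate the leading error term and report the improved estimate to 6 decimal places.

Order 2 gives 2^r = 4 and 2^r − 1 = 3.
4·(-0.3065934872) = -1.2263739488; subtract (-0.3079204834) → -0.9184534654
(4·(-0.3065934872) − (-0.3079204834))/(4 − 1) = -0.3061511551
Correction |R − A(h/2)| = 4.423e-04; gap |A(h/2) − A(h)| = 1.327e-03.

-0.306151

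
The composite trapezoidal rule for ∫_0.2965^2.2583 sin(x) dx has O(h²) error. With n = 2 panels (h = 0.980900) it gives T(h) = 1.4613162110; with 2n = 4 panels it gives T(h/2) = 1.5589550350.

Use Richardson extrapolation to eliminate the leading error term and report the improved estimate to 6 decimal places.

1.591501

Leading term ∝ h^2; use weight 4 = 2^2.
Top: 4(1.5589550350) − (1.4613162110) = 4.7745039290
Denominator 4 − 1 = 3.
4.7745039290 ÷ 3 = 1.5915013097
Gap between inputs: 9.764e-02; correction applied: +0.0325462747.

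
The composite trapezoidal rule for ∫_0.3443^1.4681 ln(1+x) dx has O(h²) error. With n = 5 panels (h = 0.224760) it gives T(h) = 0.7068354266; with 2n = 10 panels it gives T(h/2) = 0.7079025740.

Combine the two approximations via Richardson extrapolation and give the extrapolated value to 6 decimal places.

r = 2, so 2^r = 4.
4·0.7079025740 − 0.7068354266 = 2.1247748694
Denominator 4 − 1 = 3.
Extrapolated: 2.1247748694 / 3 = 0.7082582898
Shift from A(h/2): +0.0003557158.

0.708258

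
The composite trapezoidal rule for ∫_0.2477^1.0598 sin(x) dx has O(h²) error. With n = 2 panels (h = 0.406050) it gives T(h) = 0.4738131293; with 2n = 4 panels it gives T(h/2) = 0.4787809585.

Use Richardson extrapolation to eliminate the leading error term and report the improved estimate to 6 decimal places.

0.480437

Leading term ∝ h^2; use weight 4 = 2^2.
Difference of the inputs: 0.4787809585 − 0.4738131293 = 0.0049678292
Divide by 2^2 − 1 = 3: 0.0049678292/3 = 0.0016559431
R = A(h/2) + (A(h/2) − A(h))/3 = 0.4787809585 + 0.0016559431 = 0.4804369016
Shift from A(h/2): +0.0016559431.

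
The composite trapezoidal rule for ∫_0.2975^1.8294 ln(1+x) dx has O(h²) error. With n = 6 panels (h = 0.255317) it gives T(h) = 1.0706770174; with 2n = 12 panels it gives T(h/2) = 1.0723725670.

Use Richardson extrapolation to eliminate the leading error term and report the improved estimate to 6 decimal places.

Order 2 gives 2^r = 4 and 2^r − 1 = 3.
Numerator 4·A(h/2) − A(h) = 4·1.0723725670 − 1.0706770174 = 3.2188132506
(4·1.0723725670 − 1.0706770174)/(4 − 1) = 1.0729377502
Gap between inputs: 1.696e-03; correction applied: +0.0005651832.

1.072938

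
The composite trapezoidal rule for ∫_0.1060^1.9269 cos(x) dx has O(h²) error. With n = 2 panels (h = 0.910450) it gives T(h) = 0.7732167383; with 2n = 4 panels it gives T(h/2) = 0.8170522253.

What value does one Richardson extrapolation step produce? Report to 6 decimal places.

The method has order 2: 2^2 = 4.
Numerator 4×A(h/2) − A(h) = 4×0.8170522253 − 0.7732167383 = 2.4949921629
Denominator 4 − 1 = 3.
Result: 0.8316640543

0.831664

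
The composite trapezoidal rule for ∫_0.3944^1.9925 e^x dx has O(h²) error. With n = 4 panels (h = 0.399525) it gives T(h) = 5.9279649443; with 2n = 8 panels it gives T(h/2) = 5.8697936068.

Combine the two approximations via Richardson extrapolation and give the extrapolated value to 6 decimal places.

With r = 2 the leading error scales as h^2, so the weight is 2^2 = 4.
2^2·A(h/2) = 23.4791744272; minus A(h) gives 17.5512094829.
Extrapolated: 17.5512094829 / 3 = 5.8504031610

5.850403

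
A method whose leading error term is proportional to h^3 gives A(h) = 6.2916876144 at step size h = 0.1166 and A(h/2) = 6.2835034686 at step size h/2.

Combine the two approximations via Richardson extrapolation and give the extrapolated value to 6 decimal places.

6.282334

r = 3, so 2^r = 8.
Weighted: 50.2680277488 − 6.2916876144 = 43.9763401344
Denominator 8 − 1 = 7.
43.9763401344 ÷ 7 = 6.2823343049
Gap between inputs: 8.184e-03; correction applied: −0.0011691637.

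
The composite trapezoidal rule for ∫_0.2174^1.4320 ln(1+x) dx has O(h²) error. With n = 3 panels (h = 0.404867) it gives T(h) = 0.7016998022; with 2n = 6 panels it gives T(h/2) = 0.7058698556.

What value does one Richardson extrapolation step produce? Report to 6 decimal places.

With r = 2 the leading error scales as h^2, so the weight is 2^2 = 4.
A(h/2) − A(h) = 0.7058698556 − 0.7016998022 = 0.0041700534
Correction (A(h/2) − A(h))/(4 − 1) = 0.0041700534/3 = 0.0013900178
R = A(h/2) + (A(h/2) − A(h))/3 = 0.7058698556 + 0.0013900178 = 0.7072598734

0.707260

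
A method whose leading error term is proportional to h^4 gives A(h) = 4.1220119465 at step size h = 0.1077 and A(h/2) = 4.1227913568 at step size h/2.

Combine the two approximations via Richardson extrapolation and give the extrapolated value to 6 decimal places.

4.122843

Leading term ∝ h^4; use weight 16 = 2^4.
16 × 4.1227913568 = 65.9646617088; subtract 4.1220119465 → 61.8426497623
(16 × 4.1227913568 − 4.1220119465)/(16 − 1) = 4.1228433175
Correction |R − A(h/2)| = 5.196e-05; gap |A(h/2) − A(h)| = 7.794e-04.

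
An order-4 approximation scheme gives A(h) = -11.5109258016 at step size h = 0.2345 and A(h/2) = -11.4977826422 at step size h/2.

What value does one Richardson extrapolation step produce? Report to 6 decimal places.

r = 4, so 2^r = 16.
16×(-11.4977826422) = -183.9645222752; subtract (-11.5109258016) → -172.4535964736
Extrapolated: (-172.4535964736) / 15 = -11.4969064316

-11.496906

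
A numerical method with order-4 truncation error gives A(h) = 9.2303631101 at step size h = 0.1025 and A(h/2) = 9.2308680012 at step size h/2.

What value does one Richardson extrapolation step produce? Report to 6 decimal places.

Error is O(h^4); halving h shrinks it by 2^4 = 16.
16×9.2308680012 = 147.6938880192; subtract 9.2303631101 → 138.4635249091
Denominator 16 − 1 = 15.
Extrapolated: 138.4635249091 / 15 = 9.2309016606

9.230902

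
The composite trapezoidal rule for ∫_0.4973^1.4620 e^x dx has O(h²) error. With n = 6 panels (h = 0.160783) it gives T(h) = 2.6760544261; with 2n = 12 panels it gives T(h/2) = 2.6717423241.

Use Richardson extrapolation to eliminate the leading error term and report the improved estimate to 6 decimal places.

2.670305

r = 2: numerator weight 4, denominator 3.
A(h/2) − A(h) = 2.6717423241 − 2.6760544261 = -0.0043121020
Divide by 2^2 − 1 = 3: (-0.0043121020)/3 = -0.0014373673
R = A(h/2) + (A(h/2) − A(h))/3 = 2.6717423241 − 0.0014373673 = 2.6703049568
Gap between inputs: 4.312e-03; correction applied: −0.0014373673.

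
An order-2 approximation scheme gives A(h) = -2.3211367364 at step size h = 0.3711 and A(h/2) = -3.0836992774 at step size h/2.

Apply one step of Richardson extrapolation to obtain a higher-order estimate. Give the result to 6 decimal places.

-3.337887

r = 2, so 2^r = 4.
Numerator 4 × A(h/2) − A(h) = 4 × (-3.0836992774) − (-2.3211367364) = -10.0136603732
Extrapolated: (-10.0136603732) / 3 = -3.3378867911
Correction |R − A(h/2)| = 2.542e-01; gap |A(h/2) − A(h)| = 7.626e-01.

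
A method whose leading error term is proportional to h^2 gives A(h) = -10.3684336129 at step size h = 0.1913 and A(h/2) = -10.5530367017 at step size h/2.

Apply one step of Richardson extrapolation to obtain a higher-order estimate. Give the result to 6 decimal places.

-10.614571

With r = 2 the leading error scales as h^2, so the weight is 2^2 = 4.
Top: 4(-10.5530367017) − (-10.3684336129) = -31.8437131939
Divide by 2^2 − 1 = 3.
R = (-31.8437131939)/3 = -10.6145710646
Shift from A(h/2): −0.0615343629.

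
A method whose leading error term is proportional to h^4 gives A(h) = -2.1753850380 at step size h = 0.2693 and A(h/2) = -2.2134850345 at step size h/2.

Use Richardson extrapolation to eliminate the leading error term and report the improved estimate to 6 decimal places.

r = 4, so 2^r = 16.
2^4*A(h/2) = -35.4157605520; minus A(h) gives -33.2403755140.
(16*(-2.2134850345) − (-2.1753850380))/(16 − 1) = -2.2160250343

-2.216025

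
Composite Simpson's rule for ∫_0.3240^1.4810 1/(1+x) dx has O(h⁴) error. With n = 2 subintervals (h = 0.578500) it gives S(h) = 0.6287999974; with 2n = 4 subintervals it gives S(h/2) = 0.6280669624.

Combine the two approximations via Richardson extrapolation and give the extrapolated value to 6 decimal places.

Leading term ∝ h^4; use weight 16 = 2^4.
Difference of the inputs: 0.6280669624 − 0.6287999974 = -0.0007330350
Correction (A(h/2) − A(h))/(16 − 1) = (-0.0007330350)/15 = -0.0000488690
R = 0.6280669624 − 0.0000488690 = 0.6280180934
Gap between inputs: 7.330e-04; correction applied: −0.0000488690.

0.628018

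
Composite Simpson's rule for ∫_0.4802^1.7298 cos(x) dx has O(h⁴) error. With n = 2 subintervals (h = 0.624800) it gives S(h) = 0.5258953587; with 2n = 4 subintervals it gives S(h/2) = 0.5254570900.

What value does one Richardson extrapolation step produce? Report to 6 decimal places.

r = 4, so 2^r = 16.
2^4×A(h/2) = 8.4073134400; minus A(h) gives 7.8814180813.
Divide by 2^4 − 1 = 15.
(16×0.5254570900 − 0.5258953587)/(16 − 1) = 0.5254278721
Gap between inputs: 4.383e-04; correction applied: −0.0000292179.

0.525428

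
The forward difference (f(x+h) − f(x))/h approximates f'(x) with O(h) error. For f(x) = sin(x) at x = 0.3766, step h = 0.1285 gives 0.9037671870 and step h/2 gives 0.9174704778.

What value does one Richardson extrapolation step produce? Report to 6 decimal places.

The method has order 1: 2^1 = 2.
2*0.9174704778 = 1.8349409556; subtract 0.9037671870 → 0.9311737686
Denominator 2 − 1 = 1.
Extrapolated: 0.9311737686 / 1 = 0.9311737686

0.931174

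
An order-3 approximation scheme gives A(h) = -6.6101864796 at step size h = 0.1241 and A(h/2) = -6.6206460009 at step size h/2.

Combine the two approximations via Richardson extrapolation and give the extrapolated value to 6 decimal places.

The method has order 3: 2^3 = 8.
Numerator 8*A(h/2) − A(h) = 8*(-6.6206460009) − (-6.6101864796) = -46.3549815276
R = (-46.3549815276)/7 = -6.6221402182

-6.622140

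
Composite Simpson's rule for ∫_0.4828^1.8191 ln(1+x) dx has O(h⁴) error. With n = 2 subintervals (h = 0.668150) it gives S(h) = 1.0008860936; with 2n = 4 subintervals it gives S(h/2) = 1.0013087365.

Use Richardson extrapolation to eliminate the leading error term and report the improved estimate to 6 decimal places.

r = 4, so 2^r = 16.
Top: 16(1.0013087365) − (1.0008860936) = 15.0200536904
Denominator 16 − 1 = 15.
Extrapolated: 15.0200536904 / 15 = 1.0013369127

1.001337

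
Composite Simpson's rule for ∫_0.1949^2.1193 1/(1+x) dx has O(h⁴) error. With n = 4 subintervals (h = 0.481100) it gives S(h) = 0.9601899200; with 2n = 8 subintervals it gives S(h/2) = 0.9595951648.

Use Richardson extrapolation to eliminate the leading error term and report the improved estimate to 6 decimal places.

0.959556

Leading term ∝ h^4; use weight 16 = 2^4.
16×0.9595951648 = 15.3535226368; subtract 0.9601899200 → 14.3933327168
(16×0.9595951648 − 0.9601899200)/(16 − 1) = 0.9595555145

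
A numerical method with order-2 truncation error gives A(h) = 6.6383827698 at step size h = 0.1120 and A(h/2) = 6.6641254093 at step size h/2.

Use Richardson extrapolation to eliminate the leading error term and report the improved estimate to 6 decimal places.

Error is O(h^2); halving h shrinks it by 2^2 = 4.
Numerator 4*A(h/2) − A(h) = 4*6.6641254093 − 6.6383827698 = 20.0181188674
Divide by 2^2 − 1 = 3.
Extrapolated: 20.0181188674 / 3 = 6.6727062891

6.672706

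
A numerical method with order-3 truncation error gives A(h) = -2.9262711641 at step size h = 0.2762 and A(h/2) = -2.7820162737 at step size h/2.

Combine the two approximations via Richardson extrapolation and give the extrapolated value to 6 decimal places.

Method order is 3; weight 2^3 = 8.
Weighted: (-22.2561301896) − (-2.9262711641) = -19.3298590255
R = (-19.3298590255)/7 = -2.7614084322
Correction |R − A(h/2)| = 2.061e-02; gap |A(h/2) − A(h)| = 1.443e-01.

-2.761408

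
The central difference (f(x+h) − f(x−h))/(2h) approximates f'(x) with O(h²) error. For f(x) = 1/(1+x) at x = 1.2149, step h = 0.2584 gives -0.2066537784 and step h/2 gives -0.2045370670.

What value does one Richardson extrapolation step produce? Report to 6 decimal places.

Method order is 2; weight 2^2 = 4.
2^2*A(h/2) = -0.8181482680; minus A(h) gives -0.6114944896.
(4*(-0.2045370670) − (-0.2066537784))/(4 − 1) = -0.2038314965

-0.203831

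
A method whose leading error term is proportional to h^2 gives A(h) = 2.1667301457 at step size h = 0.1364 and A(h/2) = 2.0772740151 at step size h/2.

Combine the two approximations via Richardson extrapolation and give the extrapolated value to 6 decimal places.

r = 2: numerator weight 4, denominator 3.
Top: 4(2.0772740151) − (2.1667301457) = 6.1423659147
Denominator 4 − 1 = 3.
(4*2.0772740151 − 2.1667301457)/(4 − 1) = 2.0474553049
Correction |R − A(h/2)| = 2.982e-02; gap |A(h/2) − A(h)| = 8.946e-02.

2.047455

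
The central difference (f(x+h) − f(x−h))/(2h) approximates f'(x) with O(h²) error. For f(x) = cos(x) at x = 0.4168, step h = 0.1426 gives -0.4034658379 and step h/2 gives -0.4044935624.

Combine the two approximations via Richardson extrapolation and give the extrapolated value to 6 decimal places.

Leading term ∝ h^2; use weight 4 = 2^2.
Weighted: (-1.6179742496) − (-0.4034658379) = -1.2145084117
(-1.2145084117) ÷ 3 = -0.4048361372
Shift from A(h/2): −0.0003425748.

-0.404836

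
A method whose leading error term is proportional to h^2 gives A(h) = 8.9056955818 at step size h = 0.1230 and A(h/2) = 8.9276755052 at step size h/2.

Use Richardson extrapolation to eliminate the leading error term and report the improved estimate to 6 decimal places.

8.935002

Method order is 2; weight 2^2 = 4.
2^2 × A(h/2) = 35.7107020208; minus A(h) gives 26.8050064390.
Denominator 4 − 1 = 3.
Result: 8.9350021463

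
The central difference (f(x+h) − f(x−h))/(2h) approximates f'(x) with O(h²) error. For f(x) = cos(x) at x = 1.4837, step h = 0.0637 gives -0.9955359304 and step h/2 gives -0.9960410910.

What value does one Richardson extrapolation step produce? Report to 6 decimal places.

Leading term ∝ h^2; use weight 4 = 2^2.
Top: 4(-0.9960410910) − (-0.9955359304) = -2.9886284336
Denominator 4 − 1 = 3.
Result: -0.9962094779

-0.996209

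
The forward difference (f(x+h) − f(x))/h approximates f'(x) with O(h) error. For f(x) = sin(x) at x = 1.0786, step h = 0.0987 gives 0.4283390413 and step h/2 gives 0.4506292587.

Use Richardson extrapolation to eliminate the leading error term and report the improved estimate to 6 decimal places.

r = 1, so 2^r = 2.
Numerator 2 × A(h/2) − A(h) = 2 × 0.4506292587 − 0.4283390413 = 0.4729194761
Divide by 2^1 − 1 = 1.
So the Richardson estimate is 0.4729194761.
Gap between inputs: 2.229e-02; correction applied: +0.0222902174.

0.472919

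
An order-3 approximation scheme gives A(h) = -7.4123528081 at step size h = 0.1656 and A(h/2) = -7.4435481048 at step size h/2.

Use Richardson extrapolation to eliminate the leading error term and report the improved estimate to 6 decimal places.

-7.448005

Leading term ∝ h^3; use weight 8 = 2^3.
8*(-7.4435481048) − (-7.4123528081) = -52.1360320303
Denominator 8 − 1 = 7.
R = (-52.1360320303)/7 = -7.4480045758
Gap between inputs: 3.120e-02; correction applied: −0.0044564710.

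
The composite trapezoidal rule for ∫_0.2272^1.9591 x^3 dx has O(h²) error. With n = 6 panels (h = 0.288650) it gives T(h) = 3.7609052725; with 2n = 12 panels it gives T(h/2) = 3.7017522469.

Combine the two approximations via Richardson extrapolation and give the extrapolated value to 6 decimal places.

3.682035

Method order is 2; weight 2^2 = 4.
4×3.7017522469 = 14.8070089876; 14.8070089876 − 3.7609052725 = 11.0461037151
R = 11.0461037151/3 = 3.6820345717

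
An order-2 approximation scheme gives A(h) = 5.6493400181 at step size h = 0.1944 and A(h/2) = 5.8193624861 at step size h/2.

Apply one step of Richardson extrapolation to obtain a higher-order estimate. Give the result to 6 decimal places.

5.876037

Error is O(h^2); halving h shrinks it by 2^2 = 4.
A(h/2) − A(h) = 5.8193624861 − 5.6493400181 = 0.1700224680
Correction (A(h/2) − A(h))/(4 − 1) = 0.1700224680/3 = 0.0566741560
R = 5.8193624861 + 0.0566741560 = 5.8760366421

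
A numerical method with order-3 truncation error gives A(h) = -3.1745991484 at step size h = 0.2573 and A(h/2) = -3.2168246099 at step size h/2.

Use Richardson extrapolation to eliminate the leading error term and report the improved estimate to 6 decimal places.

-3.222857

Leading term ∝ h^3; use weight 8 = 2^3.
Numerator 8·A(h/2) − A(h) = 8·(-3.2168246099) − (-3.1745991484) = -22.5599977308
Divide by 2^3 − 1 = 7.
(8·(-3.2168246099) − (-3.1745991484))/(8 − 1) = -3.2228568187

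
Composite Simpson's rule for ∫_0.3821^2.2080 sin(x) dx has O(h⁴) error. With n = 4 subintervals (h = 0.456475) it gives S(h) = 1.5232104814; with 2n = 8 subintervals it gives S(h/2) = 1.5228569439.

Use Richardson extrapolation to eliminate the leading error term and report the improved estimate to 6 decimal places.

1.522833

r = 4, so 2^r = 16.
2^4*A(h/2) = 24.3657111024; minus A(h) gives 22.8425006210.
(16*1.5228569439 − 1.5232104814)/(16 − 1) = 1.5228333747
Gap between inputs: 3.535e-04; correction applied: −0.0000235692.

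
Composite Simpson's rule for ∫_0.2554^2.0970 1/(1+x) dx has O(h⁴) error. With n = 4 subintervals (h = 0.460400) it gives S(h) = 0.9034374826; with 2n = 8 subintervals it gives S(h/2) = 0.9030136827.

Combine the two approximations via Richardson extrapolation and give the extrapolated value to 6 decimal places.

Error is O(h^4); halving h shrinks it by 2^4 = 16.
A(h/2) − A(h) = 0.9030136827 − 0.9034374826 = -0.0004237999
Divide by 2^4 − 1 = 15: (-0.0004237999)/15 = -0.0000282533
R = A(h/2) + (A(h/2) − A(h))/15 = 0.9030136827 − 0.0000282533 = 0.9029854294
Gap between inputs: 4.238e-04; correction applied: −0.0000282533.

0.902985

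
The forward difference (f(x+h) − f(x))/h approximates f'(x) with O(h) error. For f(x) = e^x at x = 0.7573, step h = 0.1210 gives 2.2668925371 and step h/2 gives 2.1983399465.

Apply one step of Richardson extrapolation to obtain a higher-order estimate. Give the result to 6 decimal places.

2.129787

With r = 1 the leading error scales as h^1, so the weight is 2^1 = 2.
Top: 2(2.1983399465) − (2.2668925371) = 2.1297873559
Denominator 2 − 1 = 1.
Extrapolated: 2.1297873559 / 1 = 2.1297873559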